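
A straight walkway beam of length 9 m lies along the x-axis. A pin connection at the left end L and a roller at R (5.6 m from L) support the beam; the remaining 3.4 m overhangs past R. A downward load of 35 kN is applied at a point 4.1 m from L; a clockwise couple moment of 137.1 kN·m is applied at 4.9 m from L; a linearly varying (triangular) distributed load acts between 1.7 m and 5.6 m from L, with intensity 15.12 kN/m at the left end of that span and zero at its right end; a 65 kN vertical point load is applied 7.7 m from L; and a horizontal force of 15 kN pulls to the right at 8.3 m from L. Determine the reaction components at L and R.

Resultant of the triangular load: ½ × 15.12 × 3.9 = 29.484 kN, acting at 3 m from L (one-third of the span from the peak).
Taking moments about L: R_y·5.6 − 35·4.1 − 137.1 − (½·15.12·3.9)·3 − 65·7.7 = 0 → R_y = 869.552/5.6 = 155.277 ≈ 155.3 kN.
ΣF_y = 0: L_y + 155.277 − 35 − ½·15.12·3.9 − 65 = 0 → L_y = -25.79 kN.
ΣF_x = 0: L_x + 15 = 0 → L_x = -15.00 kN.

L_x = -15.00 kN, L_y = -25.79 kN, R_y = 155.3 kN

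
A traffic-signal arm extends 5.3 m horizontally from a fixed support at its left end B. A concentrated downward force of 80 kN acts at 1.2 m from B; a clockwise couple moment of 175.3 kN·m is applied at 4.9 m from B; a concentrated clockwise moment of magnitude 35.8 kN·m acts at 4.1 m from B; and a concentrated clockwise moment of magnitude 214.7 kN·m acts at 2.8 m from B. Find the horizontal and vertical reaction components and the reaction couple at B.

ΣF_x = 0: B_x = 0.
ΣF_y = 0: B_y − 80 = 0 → B_y = 80.00 kN.
ΣM about B: M_B − 80·1.2 − 175.3 − 35.8 − 214.7 = 0 → M_B = 521.8 kN·m.

B_x = 0, B_y = 80.00 kN, M_B = 521.8 kN·m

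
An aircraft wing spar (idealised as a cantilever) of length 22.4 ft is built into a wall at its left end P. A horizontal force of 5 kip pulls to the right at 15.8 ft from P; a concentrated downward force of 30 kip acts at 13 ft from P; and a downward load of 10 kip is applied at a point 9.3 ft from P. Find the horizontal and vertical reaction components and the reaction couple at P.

P_x = -5.000 kip, P_y = 40.00 kip, M_P = 483.0 kip·ft

ΣF_x = 0: P_x + 5 = 0 → P_x = -5.000 kip.
ΣF_y = 0: P_y − 30 − 10 = 0 → P_y = 40.00 kip.
ΣM about P: M_P − 30·13 − 10·9.3 = 0 → M_P = 483.0 kip·ft.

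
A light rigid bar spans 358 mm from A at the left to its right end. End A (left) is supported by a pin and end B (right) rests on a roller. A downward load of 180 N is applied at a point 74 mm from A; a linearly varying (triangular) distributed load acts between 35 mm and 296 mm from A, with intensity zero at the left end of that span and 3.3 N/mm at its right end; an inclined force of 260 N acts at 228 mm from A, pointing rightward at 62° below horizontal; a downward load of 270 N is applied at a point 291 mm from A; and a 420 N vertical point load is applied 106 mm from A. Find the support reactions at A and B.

A_x = -122.1 N, A_y = 751.6 N, B_y = 778.7 N

Resultant of the triangular load: ½ × 3.3 × 261 = 430.65 N, acting at 209 mm from A (one-third of the span from the peak).
ΣM about A: B_y·358 − 180·74 − (½·3.3·261)·209 − 260·sin62°·228 − 270·291 − 420·106 = 0 → B_y = 278757/358 = 778.651 ≈ 778.7 N.
ΣF_y = 0: A_y + 778.651 − 180 − ½·3.3·261 − 260·sin62° − 270 − 420 = 0 → A_y = 751.6 N.
ΣF_x = 0: A_x + 260·cos62° = 0 → A_x = -122.1 N.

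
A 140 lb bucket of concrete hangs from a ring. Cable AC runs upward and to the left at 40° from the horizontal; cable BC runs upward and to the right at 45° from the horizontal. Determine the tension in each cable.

ΣF_x = 0: −T_AC·cos40° + T_BC·cos45° = 0 → T_BC = 1.08335·T_AC.
ΣF_y = 0: T_AC·sin40° + T_BC·sin45° = 140.
Substitute: T_AC·(0.642788 + 1.08335·0.707107) = 140 → T_AC = 99.3731 ≈ 99.37 lb.
Then T_BC = 1.08335 × 99.3731 = 107.7 lb.

T_AC = 99.37 lb, T_BC = 107.7 lb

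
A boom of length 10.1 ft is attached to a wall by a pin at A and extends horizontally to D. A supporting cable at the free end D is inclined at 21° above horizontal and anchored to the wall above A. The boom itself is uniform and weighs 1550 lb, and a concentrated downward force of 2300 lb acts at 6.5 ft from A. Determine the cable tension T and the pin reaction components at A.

ΣM about A: T·sin21°·10.1 − 1550·5.05 − 2300·6.5 = 0 → T = 22777.5/(10.1·0.358368) = 6292.97 ≈ 6293 lb.
ΣF_x = 0: A_x − T·cos21° = 0 → A_x = 6292.97 × 0.93358 = 5875 lb.
ΣF_y = 0: A_y + T·sin21° − 1550 − 2300 = 0 → A_y = 3850 − 6292.97 × 0.358368 = 1595 lb.

T = 6293 lb, A_x = 5875 lb, A_y = 1595 lb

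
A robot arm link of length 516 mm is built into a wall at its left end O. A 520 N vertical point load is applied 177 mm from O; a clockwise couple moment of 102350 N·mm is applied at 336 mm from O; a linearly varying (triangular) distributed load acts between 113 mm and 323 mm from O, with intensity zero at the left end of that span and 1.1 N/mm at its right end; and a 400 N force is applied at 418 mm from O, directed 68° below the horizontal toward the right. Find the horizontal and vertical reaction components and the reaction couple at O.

O_x = -149.8 N, O_y = 1006 N, M_O = 378600 N·mm

Resultant of the triangular load: ½ × 1.1 × 210 = 115.5 N, acting at 253 mm from O (one-third of the span from the peak).
ΣF_x = 0: O_x + 400·cos68° = 0 → O_x = -149.8 N.
ΣF_y = 0: O_y − 520 − ½·1.1·210 − 400·sin68° = 0 → O_y = 1006 N.
ΣM about O: M_O − 520·177 − 102350 − (½·1.1·210)·253 − 400·sin68°·418 = 0 → M_O = 378600 N·mm.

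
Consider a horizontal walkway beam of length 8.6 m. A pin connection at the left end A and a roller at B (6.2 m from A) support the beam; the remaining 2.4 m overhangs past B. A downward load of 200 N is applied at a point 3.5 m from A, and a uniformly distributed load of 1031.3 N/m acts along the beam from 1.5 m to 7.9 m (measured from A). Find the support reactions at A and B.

Resultant of the distributed load: 1031.3 × 6.4 = 6600.32 N at 4.7 m from A.
ΣM about A: B_y·6.2 − 200·3.5 − (1031.3·6.4)·4.7 = 0 → B_y = 31721.504/6.2 = 5116.37 ≈ 5116 N.
ΣF_y = 0: A_y + 5116.37 − 200 − 1031.3·6.4 = 0 → A_y = 1684 N.
ΣF_x = 0: no horizontal applied forces, so A_x = 0.

A_x = 0, A_y = 1684 N, B_y = 5116 N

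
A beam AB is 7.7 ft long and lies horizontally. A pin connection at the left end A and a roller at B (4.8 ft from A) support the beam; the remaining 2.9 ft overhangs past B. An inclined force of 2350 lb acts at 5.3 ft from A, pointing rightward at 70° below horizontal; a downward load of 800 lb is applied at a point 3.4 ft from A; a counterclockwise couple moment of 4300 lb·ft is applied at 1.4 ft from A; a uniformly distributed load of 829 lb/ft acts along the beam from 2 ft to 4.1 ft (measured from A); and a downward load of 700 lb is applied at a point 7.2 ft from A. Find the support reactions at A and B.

A_x = -803.7 lb, A_y = 1184 lb, B_y = 4265 lb

Resultant of the distributed load: 829 × 2.1 = 1740.9 lb at 3.05 ft from A.
Taking moments about A: B_y·4.8 − 2350·sin70°·5.3 − 800·3.4 + 4300 − (829·2.1)·3.05 − 700·7.2 = 0 → B_y = 20473.6/4.8 = 4265.33 ≈ 4265 lb.
ΣF_y = 0: A_y + 4265.33 − 2350·sin70° − 800 − 829·2.1 − 700 = 0 → A_y = 1184 lb.
ΣF_x = 0: A_x + 2350·cos70° = 0 → A_x = -803.7 lb.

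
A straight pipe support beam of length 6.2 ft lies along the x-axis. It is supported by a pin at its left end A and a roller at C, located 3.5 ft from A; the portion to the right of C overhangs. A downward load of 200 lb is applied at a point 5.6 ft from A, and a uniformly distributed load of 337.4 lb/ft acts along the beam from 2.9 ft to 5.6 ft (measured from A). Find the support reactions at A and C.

A_x = 0, A_y = -315.2 lb, C_y = 1426 lb

Resultant of the distributed load: 337.4 × 2.7 = 910.98 lb at 4.25 ft from A.
Taking moments about A: C_y·3.5 − 200·5.6 − (337.4·2.7)·4.25 = 0 → C_y = 4991.665/3.5 = 1426.19 ≈ 1426 lb.
ΣF_y = 0: A_y + 1426.19 − 200 − 337.4·2.7 = 0 → A_y = -315.2 lb.
ΣF_x = 0: no horizontal applied forces, so A_x = 0.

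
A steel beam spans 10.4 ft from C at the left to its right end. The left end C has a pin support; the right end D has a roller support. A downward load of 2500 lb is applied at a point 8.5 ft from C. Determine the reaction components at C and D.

C_x = 0, C_y = 456.7 lb, D_y = 2043 lb

Moments about C: D_y·10.4 − 2500·8.5 = 0 → D_y = 21250/10.4 = 2043.27 ≈ 2043 lb.
ΣF_y = 0: C_y + 2043.27 − 2500 = 0 → C_y = 456.7 lb.
ΣF_x = 0: no horizontal applied forces, so C_x = 0.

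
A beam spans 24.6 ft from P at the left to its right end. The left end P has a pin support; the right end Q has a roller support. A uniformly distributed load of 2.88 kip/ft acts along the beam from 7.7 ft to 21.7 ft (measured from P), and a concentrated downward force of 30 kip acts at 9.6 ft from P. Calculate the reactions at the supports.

Resultant of the distributed load: 2.88 × 14 = 40.32 kip at 14.7 ft from P.
ΣM about P: Q_y·24.6 − (2.88·14)·14.7 − 30·9.6 = 0 → Q_y = 880.704/24.6 = 35.801 ≈ 35.80 kip.
ΣF_y = 0: P_y + 35.801 − 2.88·14 − 30 = 0 → P_y = 34.52 kip.
ΣF_x = 0: no horizontal applied forces, so P_x = 0.

P_x = 0, P_y = 34.52 kip, Q_y = 35.80 kip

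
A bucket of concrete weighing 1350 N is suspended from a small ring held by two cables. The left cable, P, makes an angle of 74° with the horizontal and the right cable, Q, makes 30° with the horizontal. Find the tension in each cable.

T_P = 1205 N, T_Q = 383.5 N

ΣF_x = 0: −T_P·cos74° + T_Q·cos30° = 0 → T_Q = 0.318279·T_P.
ΣF_y = 0: T_P·sin74° + T_Q·sin30° = 1350.
Substitute: T_P·(0.961262 + 0.318279·0.5) = 1350 → T_P = 1204.93 ≈ 1205 N.
Then T_Q = 0.318279 × 1204.93 = 383.5 N.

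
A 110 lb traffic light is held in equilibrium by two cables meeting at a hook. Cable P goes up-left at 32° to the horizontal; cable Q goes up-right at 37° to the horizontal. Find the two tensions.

ΣF_x = 0: −T_P·cos32° + T_Q·cos37° = 0 → T_Q = 1.06187·T_P.
ΣF_y = 0: T_P·sin32° + T_Q·sin37° = 110.
Substitute: T_P·(0.529919 + 1.06187·0.601815) = 110 → T_P = 94.1001 ≈ 94.10 lb.
Then T_Q = 1.06187 × 94.1001 = 99.92 lb.

T_P = 94.10 lb, T_Q = 99.92 lb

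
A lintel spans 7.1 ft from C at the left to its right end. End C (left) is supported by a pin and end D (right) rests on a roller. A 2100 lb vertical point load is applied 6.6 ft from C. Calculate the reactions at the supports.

C_x = 0, C_y = 147.9 lb, D_y = 1952 lb

Moments about C: D_y·7.1 − 2100·6.6 = 0 → D_y = 13860/7.1 = 1952.11 ≈ 1952 lb.
ΣF_y = 0: C_y + 1952.11 − 2100 = 0 → C_y = 147.9 lb.
ΣF_x = 0: no horizontal applied forces, so C_x = 0.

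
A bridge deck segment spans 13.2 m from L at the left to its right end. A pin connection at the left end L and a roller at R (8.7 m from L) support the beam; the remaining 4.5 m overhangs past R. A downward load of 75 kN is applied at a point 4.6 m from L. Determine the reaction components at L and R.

L_x = 0, L_y = 35.34 kN, R_y = 39.66 kN

Taking moments about L: R_y·8.7 − 75·4.6 = 0 → R_y = 345/8.7 = 39.6552 ≈ 39.66 kN.
ΣF_y = 0: L_y + 39.6552 − 75 = 0 → L_y = 35.34 kN.
ΣF_x = 0: no horizontal applied forces, so L_x = 0.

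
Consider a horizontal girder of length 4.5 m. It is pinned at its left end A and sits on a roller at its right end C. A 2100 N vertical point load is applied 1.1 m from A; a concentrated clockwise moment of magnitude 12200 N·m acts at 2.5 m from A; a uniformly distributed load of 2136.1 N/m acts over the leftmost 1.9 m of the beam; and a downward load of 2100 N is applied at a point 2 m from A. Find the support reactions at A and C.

A_x = 0, A_y = 3244 N, C_y = 5015 N

Resultant of the distributed load: 2136.1 × 1.9 = 4058.59 N at 0.95 m from A.
Moments about A: C_y·4.5 − 2100·1.1 − 12200 − (2136.1·1.9)·0.95 − 2100·2 = 0 → C_y = 22565.6605/4.5 = 5014.59 ≈ 5015 N.
ΣF_y = 0: A_y + 5014.59 − 2100 − 2136.1·1.9 − 2100 = 0 → A_y = 3244 N.
ΣF_x = 0: no horizontal applied forces, so A_x = 0.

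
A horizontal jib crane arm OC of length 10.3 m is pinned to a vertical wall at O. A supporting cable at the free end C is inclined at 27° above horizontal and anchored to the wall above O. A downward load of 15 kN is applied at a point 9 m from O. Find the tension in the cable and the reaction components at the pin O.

T = 28.87 kN, O_x = 25.72 kN, O_y = 1.893 kN

ΣM about O: T·sin27°·10.3 − 15·9 = 0 → T = 135/(10.3·0.45399) = 28.8702 ≈ 28.87 kN.
ΣF_x = 0: O_x − T·cos27° = 0 → O_x = 28.8702 × 0.891007 = 25.72 kN.
ΣF_y = 0: O_y + T·sin27° − 15 = 0 → O_y = 15 − 28.8702 × 0.45399 = 1.893 kN.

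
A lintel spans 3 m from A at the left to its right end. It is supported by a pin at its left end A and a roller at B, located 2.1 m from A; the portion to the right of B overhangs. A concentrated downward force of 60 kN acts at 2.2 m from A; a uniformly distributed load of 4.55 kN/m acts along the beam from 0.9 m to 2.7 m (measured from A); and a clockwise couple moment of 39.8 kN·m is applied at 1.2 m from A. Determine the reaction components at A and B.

A_x = 0, A_y = -20.64 kN, B_y = 88.83 kN

Resultant of the distributed load: 4.55 × 1.8 = 8.19 kN at 1.8 m from A.
Moments about A: B_y·2.1 − 60·2.2 − (4.55·1.8)·1.8 − 39.8 = 0 → B_y = 186.542/2.1 = 88.8295 ≈ 88.83 kN.
ΣF_y = 0: A_y + 88.8295 − 60 − 4.55·1.8 = 0 → A_y = -20.64 kN.
ΣF_x = 0: no horizontal applied forces, so A_x = 0.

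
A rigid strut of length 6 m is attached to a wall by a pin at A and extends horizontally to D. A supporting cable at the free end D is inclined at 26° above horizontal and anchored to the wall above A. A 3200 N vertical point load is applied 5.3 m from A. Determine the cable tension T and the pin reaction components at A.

ΣM about A: T·sin26°·6 − 3200·5.3 = 0 → T = 16960/(6·0.438371) = 6448.12 ≈ 6448 N.
ΣF_x = 0: A_x − T·cos26° = 0 → A_x = 6448.12 × 0.898794 = 5796 N.
ΣF_y = 0: A_y + T·sin26° − 3200 = 0 → A_y = 3200 − 6448.12 × 0.438371 = 373.3 N.

T = 6448 N, A_x = 5796 N, A_y = 373.3 N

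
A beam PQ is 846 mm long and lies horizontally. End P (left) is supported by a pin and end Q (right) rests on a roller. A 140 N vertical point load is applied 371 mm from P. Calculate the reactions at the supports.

Moments about P: Q_y·846 − 140·371 = 0 → Q_y = 51940/846 = 61.3948 ≈ 61.39 N.
ΣF_y = 0: P_y + 61.3948 − 140 = 0 → P_y = 78.61 N.
ΣF_x = 0: no horizontal applied forces, so P_x = 0.

P_x = 0, P_y = 78.61 N, Q_y = 61.39 N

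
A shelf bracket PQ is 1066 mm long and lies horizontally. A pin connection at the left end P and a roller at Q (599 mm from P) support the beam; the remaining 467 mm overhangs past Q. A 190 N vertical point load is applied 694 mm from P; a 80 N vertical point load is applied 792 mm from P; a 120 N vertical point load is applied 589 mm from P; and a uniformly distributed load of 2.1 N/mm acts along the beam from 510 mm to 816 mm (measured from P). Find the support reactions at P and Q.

P_x = 0, P_y = -122.6 N, Q_y = 1155 N

Resultant of the distributed load: 2.1 × 306 = 642.6 N at 663 mm from P.
Moments about P: Q_y·599 − 190·694 − 80·792 − 120·589 − (2.1·306)·663 = 0 → Q_y = 691943.8/599 = 1155.16 ≈ 1155 N.
ΣF_y = 0: P_y + 1155.16 − 190 − 80 − 120 − 2.1·306 = 0 → P_y = -122.6 N.
ΣF_x = 0: no horizontal applied forces, so P_x = 0.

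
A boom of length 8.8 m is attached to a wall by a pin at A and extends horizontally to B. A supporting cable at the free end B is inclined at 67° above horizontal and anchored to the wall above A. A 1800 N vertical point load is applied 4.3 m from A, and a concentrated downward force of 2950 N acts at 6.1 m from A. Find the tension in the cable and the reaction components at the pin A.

T = 3177 N, A_x = 1241 N, A_y = 1826 N

ΣM about A: T·sin67°·8.8 − 1800·4.3 − 2950·6.1 = 0 → T = 25735/(8.8·0.920505) = 3176.99 ≈ 3177 N.
ΣF_x = 0: A_x − T·cos67° = 0 → A_x = 3176.99 × 0.390731 = 1241 N.
ΣF_y = 0: A_y + T·sin67° − 1800 − 2950 = 0 → A_y = 4750 − 3176.99 × 0.920505 = 1826 N.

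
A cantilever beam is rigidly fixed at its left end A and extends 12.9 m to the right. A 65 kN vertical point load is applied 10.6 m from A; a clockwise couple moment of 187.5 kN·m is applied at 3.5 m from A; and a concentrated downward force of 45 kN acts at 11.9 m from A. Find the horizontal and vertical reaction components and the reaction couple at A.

ΣF_x = 0: A_x = 0.
ΣF_y = 0: A_y − 65 − 45 = 0 → A_y = 110.0 kN.
ΣM about A: M_A − 65·10.6 − 187.5 − 45·11.9 = 0 → M_A = 1412 kN·m.

A_x = 0, A_y = 110.0 kN, M_A = 1412 kN·m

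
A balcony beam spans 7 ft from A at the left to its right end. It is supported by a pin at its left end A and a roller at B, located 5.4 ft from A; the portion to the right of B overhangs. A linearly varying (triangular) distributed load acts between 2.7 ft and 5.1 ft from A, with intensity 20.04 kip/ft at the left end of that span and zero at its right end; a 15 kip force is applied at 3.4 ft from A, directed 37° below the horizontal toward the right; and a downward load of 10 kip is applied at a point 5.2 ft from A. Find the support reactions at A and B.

A_x = -11.98 kip, A_y = 12.18 kip, B_y = 30.90 kip

Resultant of the triangular load: ½ × 20.04 × 2.4 = 24.048 kip, acting at 3.5 ft from A (one-third of the span from the peak).
Taking moments about A: B_y·5.4 − (½·20.04·2.4)·3.5 − 15·sin37°·3.4 − 10·5.2 = 0 → B_y = 166.861/5.4 = 30.9002 ≈ 30.90 kip.
ΣF_y = 0: A_y + 30.9002 − ½·20.04·2.4 − 15·sin37° − 10 = 0 → A_y = 12.18 kip.
ΣF_x = 0: A_x + 15·cos37° = 0 → A_x = -11.98 kip.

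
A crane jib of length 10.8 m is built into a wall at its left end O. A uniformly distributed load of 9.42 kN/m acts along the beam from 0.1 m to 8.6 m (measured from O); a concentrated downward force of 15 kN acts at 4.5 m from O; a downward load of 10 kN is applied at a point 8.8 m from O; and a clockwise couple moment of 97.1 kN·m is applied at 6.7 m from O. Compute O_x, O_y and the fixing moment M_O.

Resultant of the distributed load: 9.42 × 8.5 = 80.07 kN at 4.35 m from O.
ΣF_x = 0: O_x = 0.
ΣF_y = 0: O_y − 9.42·8.5 − 15 − 10 = 0 → O_y = 105.1 kN.
ΣM about O: M_O − (9.42·8.5)·4.35 − 15·4.5 − 10·8.8 − 97.1 = 0 → M_O = 600.9 kN·m.

O_x = 0, O_y = 105.1 kN, M_O = 600.9 kN·m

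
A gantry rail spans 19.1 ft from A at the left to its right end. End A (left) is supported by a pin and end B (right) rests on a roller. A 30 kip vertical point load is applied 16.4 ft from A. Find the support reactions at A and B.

Moments about A: B_y·19.1 − 30·16.4 = 0 → B_y = 492/19.1 = 25.7592 ≈ 25.76 kip.
ΣF_y = 0: A_y + 25.7592 − 30 = 0 → A_y = 4.241 kip.
ΣF_x = 0: no horizontal applied forces, so A_x = 0.

A_x = 0, A_y = 4.241 kip, B_y = 25.76 kip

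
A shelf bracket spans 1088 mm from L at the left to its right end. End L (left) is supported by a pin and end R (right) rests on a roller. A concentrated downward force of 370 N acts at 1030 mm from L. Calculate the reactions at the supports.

L_x = 0, L_y = 19.72 N, R_y = 350.3 N

Taking moments about L: R_y·1088 − 370·1030 = 0 → R_y = 381100/1088 = 350.276 ≈ 350.3 N.
ΣF_y = 0: L_y + 350.276 − 370 = 0 → L_y = 19.72 N.
ΣF_x = 0: no horizontal applied forces, so L_x = 0.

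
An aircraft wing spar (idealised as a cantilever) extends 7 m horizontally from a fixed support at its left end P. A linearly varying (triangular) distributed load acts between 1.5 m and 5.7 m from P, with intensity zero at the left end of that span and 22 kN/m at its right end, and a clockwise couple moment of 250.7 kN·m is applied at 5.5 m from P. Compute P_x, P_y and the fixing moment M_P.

P_x = 0, P_y = 46.20 kN, M_P = 449.4 kN·m

Resultant of the triangular load: ½ × 22 × 4.2 = 46.2 kN, acting at 4.3 m from P (one-third of the span from the peak).
ΣF_x = 0: P_x = 0.
ΣF_y = 0: P_y − ½·22·4.2 = 0 → P_y = 46.20 kN.
ΣM about P: M_P − (½·22·4.2)·4.3 − 250.7 = 0 → M_P = 449.4 kN·m.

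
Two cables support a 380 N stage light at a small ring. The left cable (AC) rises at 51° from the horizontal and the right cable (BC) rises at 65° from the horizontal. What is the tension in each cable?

T_AC = 178.7 N, T_BC = 266.1 N

ΣF_x = 0: −T_AC·cos51° + T_BC·cos65° = 0 → T_BC = 1.4891·T_AC.
ΣF_y = 0: T_AC·sin51° + T_BC·sin65° = 380.
Substitute: T_AC·(0.777146 + 1.4891·0.906308) = 380 → T_AC = 178.678 ≈ 178.7 N.
Then T_BC = 1.4891 × 178.678 = 266.1 N.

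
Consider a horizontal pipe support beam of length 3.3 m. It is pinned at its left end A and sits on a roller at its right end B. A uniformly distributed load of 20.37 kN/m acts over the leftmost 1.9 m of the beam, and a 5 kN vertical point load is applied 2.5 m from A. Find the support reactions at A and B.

A_x = 0, A_y = 28.77 kN, B_y = 14.93 kN

Resultant of the distributed load: 20.37 × 1.9 = 38.703 kN at 0.95 m from A.
Taking moments about A: B_y·3.3 − (20.37·1.9)·0.95 − 5·2.5 = 0 → B_y = 49.26785/3.3 = 14.9297 ≈ 14.93 kN.
ΣF_y = 0: A_y + 14.9297 − 20.37·1.9 − 5 = 0 → A_y = 28.77 kN.
ΣF_x = 0: no horizontal applied forces, so A_x = 0.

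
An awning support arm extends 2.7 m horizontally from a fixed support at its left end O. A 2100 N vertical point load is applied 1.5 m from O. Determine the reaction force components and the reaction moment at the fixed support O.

ΣF_x = 0: O_x = 0.
ΣF_y = 0: O_y − 2100 = 0 → O_y = 2100 N.
ΣM about O: M_O − 2100·1.5 = 0 → M_O = 3150 N·m.

O_x = 0, O_y = 2100 N, M_O = 3150 N·m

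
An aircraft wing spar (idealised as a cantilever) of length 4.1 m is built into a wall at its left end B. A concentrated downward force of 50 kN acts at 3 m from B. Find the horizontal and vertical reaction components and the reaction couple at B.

ΣF_x = 0: B_x = 0.
ΣF_y = 0: B_y − 50 = 0 → B_y = 50.00 kN.
ΣM about B: M_B − 50·3 = 0 → M_B = 150.0 kN·m.

B_x = 0, B_y = 50.00 kN, M_B = 150.0 kN·m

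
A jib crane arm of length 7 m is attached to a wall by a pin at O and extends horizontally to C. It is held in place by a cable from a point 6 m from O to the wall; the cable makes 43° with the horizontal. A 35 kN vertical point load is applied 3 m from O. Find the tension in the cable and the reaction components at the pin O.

T = 25.66 kN, O_x = 18.77 kN, O_y = 17.50 kN

ΣM about O: T·sin43°·6 − 35·3 = 0 → T = 105/(6·0.681998) = 25.6599 ≈ 25.66 kN.
ΣF_x = 0: O_x − T·cos43° = 0 → O_x = 25.6599 × 0.731354 = 18.77 kN.
ΣF_y = 0: O_y + T·sin43° − 35 = 0 → O_y = 35 − 25.6599 × 0.681998 = 17.50 kN.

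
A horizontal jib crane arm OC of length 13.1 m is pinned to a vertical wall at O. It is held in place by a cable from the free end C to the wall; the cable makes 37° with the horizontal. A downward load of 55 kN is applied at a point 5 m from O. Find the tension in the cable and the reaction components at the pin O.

ΣM about O: T·sin37°·13.1 − 55·5 = 0 → T = 275/(13.1·0.601815) = 34.8818 ≈ 34.88 kN.
ΣF_x = 0: O_x − T·cos37° = 0 → O_x = 34.8818 × 0.798636 = 27.86 kN.
ΣF_y = 0: O_y + T·sin37° − 55 = 0 → O_y = 55 − 34.8818 × 0.601815 = 34.01 kN.

T = 34.88 kN, O_x = 27.86 kN, O_y = 34.01 kN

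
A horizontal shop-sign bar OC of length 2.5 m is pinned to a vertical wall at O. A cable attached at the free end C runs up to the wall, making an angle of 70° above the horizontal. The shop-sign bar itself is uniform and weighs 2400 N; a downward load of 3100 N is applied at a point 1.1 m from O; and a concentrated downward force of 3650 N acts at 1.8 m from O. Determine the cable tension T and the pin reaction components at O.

T = 5525 N, O_x = 1890 N, O_y = 3958 N

ΣM about O: T·sin70°·2.5 − 2400·1.25 − 3100·1.1 − 3650·1.8 = 0 → T = 12980/(2.5·0.939693) = 5525.21 ≈ 5525 N.
ΣF_x = 0: O_x − T·cos70° = 0 → O_x = 5525.21 × 0.34202 = 1890 N.
ΣF_y = 0: O_y + T·sin70° − 2400 − 3100 − 3650 = 0 → O_y = 9150 − 5525.21 × 0.939693 = 3958 N.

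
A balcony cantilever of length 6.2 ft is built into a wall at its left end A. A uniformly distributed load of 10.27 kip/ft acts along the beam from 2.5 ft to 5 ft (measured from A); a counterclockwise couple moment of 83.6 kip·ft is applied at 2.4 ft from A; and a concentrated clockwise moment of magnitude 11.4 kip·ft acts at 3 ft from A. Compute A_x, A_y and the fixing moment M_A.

A_x = 0, A_y = 25.67 kip, M_A = 24.08 kip·ft

Resultant of the distributed load: 10.27 × 2.5 = 25.675 kip at 3.75 ft from A.
ΣF_x = 0: A_x = 0.
ΣF_y = 0: A_y − 10.27·2.5 = 0 → A_y = 25.67 kip.
ΣM about A: M_A − (10.27·2.5)·3.75 + 83.6 − 11.4 = 0 → M_A = 24.08 kip·ft.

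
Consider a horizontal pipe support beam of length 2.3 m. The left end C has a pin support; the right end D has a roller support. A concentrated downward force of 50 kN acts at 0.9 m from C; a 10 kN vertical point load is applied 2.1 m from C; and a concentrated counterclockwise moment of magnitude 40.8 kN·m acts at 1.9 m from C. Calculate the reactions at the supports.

ΣM about C: D_y·2.3 − 50·0.9 − 10·2.1 + 40.8 = 0 → D_y = 25.2/2.3 = 10.9565 ≈ 10.96 kN.
ΣF_y = 0: C_y + 10.9565 − 50 − 10 = 0 → C_y = 49.04 kN.
ΣF_x = 0: no horizontal applied forces, so C_x = 0.

C_x = 0, C_y = 49.04 kN, D_y = 10.96 kN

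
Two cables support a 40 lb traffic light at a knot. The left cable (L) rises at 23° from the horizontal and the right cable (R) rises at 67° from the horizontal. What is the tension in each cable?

T_L = 15.63 lb, T_R = 36.82 lb

ΣF_x = 0: −T_L·cos23° + T_R·cos67° = 0 → T_R = 2.35585·T_L.
ΣF_y = 0: T_L·sin23° + T_R·sin67° = 40.
Substitute: T_L·(0.390731 + 2.35585·0.920505) = 40 → T_L = 15.6293 ≈ 15.63 lb.
Then T_R = 2.35585 × 15.6293 = 36.82 lb.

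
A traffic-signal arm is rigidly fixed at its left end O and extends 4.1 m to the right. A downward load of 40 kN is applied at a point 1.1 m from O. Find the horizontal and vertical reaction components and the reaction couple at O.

ΣF_x = 0: O_x = 0.
ΣF_y = 0: O_y − 40 = 0 → O_y = 40.00 kN.
ΣM about O: M_O − 40·1.1 = 0 → M_O = 44.00 kN·m.

O_x = 0, O_y = 40.00 kN, M_O = 44.00 kN·m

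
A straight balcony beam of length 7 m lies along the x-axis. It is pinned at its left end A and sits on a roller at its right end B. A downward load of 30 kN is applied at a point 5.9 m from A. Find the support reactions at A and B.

ΣM about A: B_y·7 − 30·5.9 = 0 → B_y = 177/7 = 25.2857 ≈ 25.29 kN.
ΣF_y = 0: A_y + 25.2857 − 30 = 0 → A_y = 4.714 kN.
ΣF_x = 0: no horizontal applied forces, so A_x = 0.

A_x = 0, A_y = 4.714 kN, B_y = 25.29 kN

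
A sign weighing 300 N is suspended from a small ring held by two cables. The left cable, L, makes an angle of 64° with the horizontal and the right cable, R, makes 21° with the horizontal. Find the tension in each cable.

T_L = 281.1 N, T_R = 132.0 N

ΣF_x = 0: −T_L·cos64° + T_R·cos21° = 0 → T_R = 0.469559·T_L.
ΣF_y = 0: T_L·sin64° + T_R·sin21° = 300.
Substitute: T_L·(0.898794 + 0.469559·0.358368) = 300 → T_L = 281.144 ≈ 281.1 N.
Then T_R = 0.469559 × 281.144 = 132.0 N.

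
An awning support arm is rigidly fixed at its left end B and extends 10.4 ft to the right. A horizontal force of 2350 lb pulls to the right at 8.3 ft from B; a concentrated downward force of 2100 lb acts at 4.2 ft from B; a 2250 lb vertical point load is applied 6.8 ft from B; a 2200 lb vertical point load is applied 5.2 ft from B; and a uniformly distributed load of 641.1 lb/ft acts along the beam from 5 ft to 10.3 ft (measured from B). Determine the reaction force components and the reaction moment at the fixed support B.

Resultant of the distributed load: 641.1 × 5.3 = 3397.83 lb at 7.65 ft from B.
ΣF_x = 0: B_x + 2350 = 0 → B_x = -2350 lb.
ΣF_y = 0: B_y − 2100 − 2250 − 2200 − 641.1·5.3 = 0 → B_y = 9948 lb.
ΣM about B: M_B − 2100·4.2 − 2250·6.8 − 2200·5.2 − (641.1·5.3)·7.65 = 0 → M_B = 61550 lb·ft.

B_x = -2350 lb, B_y = 9948 lb, M_B = 61550 lb·ft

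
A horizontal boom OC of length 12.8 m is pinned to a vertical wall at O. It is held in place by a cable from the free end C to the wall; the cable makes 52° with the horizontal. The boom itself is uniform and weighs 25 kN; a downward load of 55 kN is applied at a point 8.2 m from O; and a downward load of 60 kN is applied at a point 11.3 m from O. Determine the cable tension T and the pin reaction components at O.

ΣM about O: T·sin52°·12.8 − 25·6.4 − 55·8.2 − 60·11.3 = 0 → T = 1289/(12.8·0.788011) = 127.794 ≈ 127.8 kN.
ΣF_x = 0: O_x − T·cos52° = 0 → O_x = 127.794 × 0.615661 = 78.68 kN.
ΣF_y = 0: O_y + T·sin52° − 25 − 55 − 60 = 0 → O_y = 140 − 127.794 × 0.788011 = 39.30 kN.

T = 127.8 kN, O_x = 78.68 kN, O_y = 39.30 kN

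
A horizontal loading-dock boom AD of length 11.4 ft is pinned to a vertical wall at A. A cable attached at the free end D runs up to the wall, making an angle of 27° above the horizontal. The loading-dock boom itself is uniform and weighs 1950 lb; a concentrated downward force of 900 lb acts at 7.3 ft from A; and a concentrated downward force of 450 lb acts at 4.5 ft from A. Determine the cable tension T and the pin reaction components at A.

ΣM about A: T·sin27°·11.4 − 1950·5.7 − 900·7.3 − 450·4.5 = 0 → T = 19710/(11.4·0.45399) = 3808.34 ≈ 3808 lb.
ΣF_x = 0: A_x − T·cos27° = 0 → A_x = 3808.34 × 0.891007 = 3393 lb.
ΣF_y = 0: A_y + T·sin27° − 1950 − 900 − 450 = 0 → A_y = 3300 − 3808.34 × 0.45399 = 1571 lb.

T = 3808 lb, A_x = 3393 lb, A_y = 1571 lb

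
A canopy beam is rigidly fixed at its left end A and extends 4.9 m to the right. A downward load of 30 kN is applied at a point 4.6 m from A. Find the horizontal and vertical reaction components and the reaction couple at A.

A_x = 0, A_y = 30.00 kN, M_A = 138.0 kN·m

ΣF_x = 0: A_x = 0.
ΣF_y = 0: A_y − 30 = 0 → A_y = 30.00 kN.
ΣM about A: M_A − 30·4.6 = 0 → M_A = 138.0 kN·m.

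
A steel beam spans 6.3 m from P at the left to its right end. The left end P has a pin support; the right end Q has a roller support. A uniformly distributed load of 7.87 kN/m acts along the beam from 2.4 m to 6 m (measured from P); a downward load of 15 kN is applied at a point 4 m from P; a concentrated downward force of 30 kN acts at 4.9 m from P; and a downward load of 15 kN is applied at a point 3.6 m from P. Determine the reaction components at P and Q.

Resultant of the distributed load: 7.87 × 3.6 = 28.332 kN at 4.2 m from P.
Taking moments about P: Q_y·6.3 − (7.87·3.6)·4.2 − 15·4 − 30·4.9 − 15·3.6 = 0 → Q_y = 379.9944/6.3 = 60.3166 ≈ 60.32 kN.
ΣF_y = 0: P_y + 60.3166 − 7.87·3.6 − 15 − 30 − 15 = 0 → P_y = 28.02 kN.
ΣF_x = 0: no horizontal applied forces, so P_x = 0.

P_x = 0, P_y = 28.02 kN, Q_y = 60.32 kN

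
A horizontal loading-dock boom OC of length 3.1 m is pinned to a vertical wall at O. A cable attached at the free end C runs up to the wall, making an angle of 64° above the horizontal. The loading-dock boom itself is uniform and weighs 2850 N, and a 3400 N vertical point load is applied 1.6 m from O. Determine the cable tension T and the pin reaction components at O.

T = 3538 N, O_x = 1551 N, O_y = 3070 N

ΣM about O: T·sin64°·3.1 − 2850·1.55 − 3400·1.6 = 0 → T = 9857.5/(3.1·0.898794) = 3537.89 ≈ 3538 N.
ΣF_x = 0: O_x − T·cos64° = 0 → O_x = 3537.89 × 0.438371 = 1551 N.
ΣF_y = 0: O_y + T·sin64° − 2850 − 3400 = 0 → O_y = 6250 − 3537.89 × 0.898794 = 3070 N.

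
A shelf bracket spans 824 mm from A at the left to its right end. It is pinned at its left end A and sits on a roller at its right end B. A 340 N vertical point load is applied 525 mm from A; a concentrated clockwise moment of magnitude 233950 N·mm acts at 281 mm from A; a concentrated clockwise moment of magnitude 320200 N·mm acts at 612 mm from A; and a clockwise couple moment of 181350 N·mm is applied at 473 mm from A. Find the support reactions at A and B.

A_x = 0, A_y = -769.2 N, B_y = 1109 N

ΣM about A: B_y·824 − 340·525 − 233950 − 320200 − 181350 = 0 → B_y = 914000/824 = 1109.22 ≈ 1109 N.
ΣF_y = 0: A_y + 1109.22 − 340 = 0 → A_y = -769.2 N.
ΣF_x = 0: no horizontal applied forces, so A_x = 0.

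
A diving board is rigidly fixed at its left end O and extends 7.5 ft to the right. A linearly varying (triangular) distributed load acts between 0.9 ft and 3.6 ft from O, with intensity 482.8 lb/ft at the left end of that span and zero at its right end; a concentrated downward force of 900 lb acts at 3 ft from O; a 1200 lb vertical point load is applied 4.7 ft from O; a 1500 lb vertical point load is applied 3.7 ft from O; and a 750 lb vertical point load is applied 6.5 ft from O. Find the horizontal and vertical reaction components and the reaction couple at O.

O_x = 0, O_y = 5002 lb, M_O = 19940 lb·ft

Resultant of the triangular load: ½ × 482.8 × 2.7 = 651.78 lb, acting at 1.8 ft from O (one-third of the span from the peak).
ΣF_x = 0: O_x = 0.
ΣF_y = 0: O_y − ½·482.8·2.7 − 900 − 1200 − 1500 − 750 = 0 → O_y = 5002 lb.
ΣM about O: M_O − (½·482.8·2.7)·1.8 − 900·3 − 1200·4.7 − 1500·3.7 − 750·6.5 = 0 → M_O = 19940 lb·ft.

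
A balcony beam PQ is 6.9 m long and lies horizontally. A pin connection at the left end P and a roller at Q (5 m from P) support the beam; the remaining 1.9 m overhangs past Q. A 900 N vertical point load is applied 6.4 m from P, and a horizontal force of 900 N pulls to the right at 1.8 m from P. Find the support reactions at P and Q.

P_x = -900.0 N, P_y = -252.0 N, Q_y = 1152 N

Moments about P: Q_y·5 − 900·6.4 = 0 → Q_y = 5760/5 = 1152 N.
ΣF_y = 0: P_y + 1152 − 900 = 0 → P_y = -252.0 N.
ΣF_x = 0: P_x + 900 = 0 → P_x = -900.0 N.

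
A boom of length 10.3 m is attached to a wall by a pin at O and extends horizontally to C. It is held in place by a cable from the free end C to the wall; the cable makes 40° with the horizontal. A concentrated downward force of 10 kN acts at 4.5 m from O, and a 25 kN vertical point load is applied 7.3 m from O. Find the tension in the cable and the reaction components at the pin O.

ΣM about O: T·sin40°·10.3 − 10·4.5 − 25·7.3 = 0 → T = 227.5/(10.3·0.642788) = 34.3618 ≈ 34.36 kN.
ΣF_x = 0: O_x − T·cos40° = 0 → O_x = 34.3618 × 0.766044 = 26.32 kN.
ΣF_y = 0: O_y + T·sin40° − 10 − 25 = 0 → O_y = 35 − 34.3618 × 0.642788 = 12.91 kN.

T = 34.36 kN, O_x = 26.32 kN, O_y = 12.91 kN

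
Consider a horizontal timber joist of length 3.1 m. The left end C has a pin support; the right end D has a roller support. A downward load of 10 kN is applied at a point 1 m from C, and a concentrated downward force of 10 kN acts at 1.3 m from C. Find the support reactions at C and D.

Moments about C: D_y·3.1 − 10·1 − 10·1.3 = 0 → D_y = 23/3.1 = 7.41935 ≈ 7.419 kN.
ΣF_y = 0: C_y + 7.41935 − 10 − 10 = 0 → C_y = 12.58 kN.
ΣF_x = 0: no horizontal applied forces, so C_x = 0.

C_x = 0, C_y = 12.58 kN, D_y = 7.419 kN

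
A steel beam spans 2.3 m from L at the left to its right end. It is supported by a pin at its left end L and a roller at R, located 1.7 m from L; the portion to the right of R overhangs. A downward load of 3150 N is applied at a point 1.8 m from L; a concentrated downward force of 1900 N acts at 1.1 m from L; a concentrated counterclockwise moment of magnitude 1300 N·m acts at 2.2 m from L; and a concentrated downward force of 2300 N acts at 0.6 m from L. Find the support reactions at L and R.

ΣM about L: R_y·1.7 − 3150·1.8 − 1900·1.1 + 1300 − 2300·0.6 = 0 → R_y = 7840/1.7 = 4611.76 ≈ 4612 N.
ΣF_y = 0: L_y + 4611.76 − 3150 − 1900 − 2300 = 0 → L_y = 2738 N.
ΣF_x = 0: no horizontal applied forces, so L_x = 0.

L_x = 0, L_y = 2738 N, R_y = 4612 N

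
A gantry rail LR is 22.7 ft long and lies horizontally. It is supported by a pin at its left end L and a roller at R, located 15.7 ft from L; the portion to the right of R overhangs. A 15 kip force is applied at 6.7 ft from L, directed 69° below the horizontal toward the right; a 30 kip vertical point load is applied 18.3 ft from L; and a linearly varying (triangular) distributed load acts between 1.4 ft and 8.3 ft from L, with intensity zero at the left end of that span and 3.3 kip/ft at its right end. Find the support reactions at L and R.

Resultant of the triangular load: ½ × 3.3 × 6.9 = 11.385 kip, acting at 6 ft from L (one-third of the span from the peak).
Taking moments about L: R_y·15.7 − 15·sin69°·6.7 − 30·18.3 − (½·3.3·6.9)·6 = 0 → R_y = 711.135/15.7 = 45.2952 ≈ 45.30 kip.
ΣF_y = 0: L_y + 45.2952 − 15·sin69° − 30 − ½·3.3·6.9 = 0 → L_y = 10.09 kip.
ΣF_x = 0: L_x + 15·cos69° = 0 → L_x = -5.376 kip.

L_x = -5.376 kip, L_y = 10.09 kip, R_y = 45.30 kip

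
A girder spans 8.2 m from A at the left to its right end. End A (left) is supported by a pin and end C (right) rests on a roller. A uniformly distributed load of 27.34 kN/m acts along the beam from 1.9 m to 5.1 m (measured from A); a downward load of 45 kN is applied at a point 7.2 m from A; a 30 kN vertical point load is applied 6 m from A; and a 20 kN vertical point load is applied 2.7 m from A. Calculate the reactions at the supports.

A_x = 0, A_y = 77.10 kN, C_y = 105.4 kN

Resultant of the distributed load: 27.34 × 3.2 = 87.488 kN at 3.5 m from A.
Taking moments about A: C_y·8.2 − (27.34·3.2)·3.5 − 45·7.2 − 30·6 − 20·2.7 = 0 → C_y = 864.208/8.2 = 105.391 ≈ 105.4 kN.
ΣF_y = 0: A_y + 105.391 − 27.34·3.2 − 45 − 30 − 20 = 0 → A_y = 77.10 kN.
ΣF_x = 0: no horizontal applied forces, so A_x = 0.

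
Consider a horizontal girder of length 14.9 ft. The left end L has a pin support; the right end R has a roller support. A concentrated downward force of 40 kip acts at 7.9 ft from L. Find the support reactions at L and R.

L_x = 0, L_y = 18.79 kip, R_y = 21.21 kip

Taking moments about L: R_y·14.9 − 40·7.9 = 0 → R_y = 316/14.9 = 21.2081 ≈ 21.21 kip.
ΣF_y = 0: L_y + 21.2081 − 40 = 0 → L_y = 18.79 kip.
ΣF_x = 0: no horizontal applied forces, so L_x = 0.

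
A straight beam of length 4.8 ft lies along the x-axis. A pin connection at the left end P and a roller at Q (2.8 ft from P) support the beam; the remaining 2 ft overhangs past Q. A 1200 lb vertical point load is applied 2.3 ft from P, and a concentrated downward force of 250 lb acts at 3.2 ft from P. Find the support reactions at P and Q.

P_x = 0, P_y = 178.6 lb, Q_y = 1271 lb

Taking moments about P: Q_y·2.8 − 1200·2.3 − 250·3.2 = 0 → Q_y = 3560/2.8 = 1271.43 ≈ 1271 lb.
ΣF_y = 0: P_y + 1271.43 − 1200 − 250 = 0 → P_y = 178.6 lb.
ΣF_x = 0: no horizontal applied forces, so P_x = 0.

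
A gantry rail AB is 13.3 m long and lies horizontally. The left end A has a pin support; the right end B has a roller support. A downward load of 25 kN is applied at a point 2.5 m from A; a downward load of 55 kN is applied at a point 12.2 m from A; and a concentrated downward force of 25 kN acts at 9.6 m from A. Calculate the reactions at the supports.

Moments about A: B_y·13.3 − 25·2.5 − 55·12.2 − 25·9.6 = 0 → B_y = 973.5/13.3 = 73.1955 ≈ 73.20 kN.
ΣF_y = 0: A_y + 73.1955 − 25 − 55 − 25 = 0 → A_y = 31.80 kN.
ΣF_x = 0: no horizontal applied forces, so A_x = 0.

A_x = 0, A_y = 31.80 kN, B_y = 73.20 kN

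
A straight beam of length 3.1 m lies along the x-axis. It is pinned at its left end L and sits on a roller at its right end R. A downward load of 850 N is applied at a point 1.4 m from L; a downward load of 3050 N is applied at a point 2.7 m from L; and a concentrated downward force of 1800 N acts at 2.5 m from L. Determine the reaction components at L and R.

L_x = 0, L_y = 1208 N, R_y = 4492 N

Taking moments about L: R_y·3.1 − 850·1.4 − 3050·2.7 − 1800·2.5 = 0 → R_y = 13925/3.1 = 4491.94 ≈ 4492 N.
ΣF_y = 0: L_y + 4491.94 − 850 − 3050 − 1800 = 0 → L_y = 1208 N.
ΣF_x = 0: no horizontal applied forces, so L_x = 0.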